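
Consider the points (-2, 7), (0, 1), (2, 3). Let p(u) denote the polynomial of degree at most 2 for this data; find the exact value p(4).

Evaluate each Lagrange basis at u = 4:
L_0(4) = (4)·(2)/[(-2)·(-4)] = 1
L_1(4) = (6)·(2)/[(2)·(-2)] = -3
L_2(4) = (6)·(4)/[(4)·(2)] = 3
Sum: 7·(1) + 1·(-3) + 3·(3) = 13

13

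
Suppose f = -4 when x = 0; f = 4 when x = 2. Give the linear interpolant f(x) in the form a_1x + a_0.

Build the Lagrange basis polynomials:
L_0(x) = (x - 2) / [-2] = -(1/2)x + 1
L_1(x) = x / [2] = (1/2)x
f(x) = (-4)·L_0 + 4·L_1
  (-4)·L_0(x) = 2x - 4
  4·L_1(x) = 2x
Adding term by term: 4x - 4

f(x) = 4x - 4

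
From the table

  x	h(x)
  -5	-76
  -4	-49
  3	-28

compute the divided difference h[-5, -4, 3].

h[-5,-4] = (-49 - (-76)) / (-4 - (-5)) = 27
h[-4,3] = (-28 - (-49)) / (3 - (-4)) = 3
h[-5,-4,3] = (3 - 27) / (3 - (-5)) = -3

-3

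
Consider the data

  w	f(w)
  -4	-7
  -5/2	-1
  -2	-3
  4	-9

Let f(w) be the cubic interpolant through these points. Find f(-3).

-75/104

Using Newton's divided-difference form:
f[-4,-5/2] = (-1 - (-7)) / (-5/2 - (-4)) = 4
f[-5/2,-2] = (-3 - (-1)) / (-2 - (-5/2)) = -4
f[-2,4] = (-9 - (-3)) / (4 - (-2)) = -1
f[-4,-5/2,-2] = (-4 - 4) / (-2 - (-4)) = -4
f[-5/2,-2,4] = (-1 - (-4)) / (4 - (-5/2)) = 6/13
f[-4,-5/2,-2,4] = (6/13 - (-4)) / (4 - (-4)) = 29/52
f(-3) = -7 + 4·(1) + (-4)·(1)·(-1/2) + (29/52)·(1)·(-1/2)·(-1) = -75/104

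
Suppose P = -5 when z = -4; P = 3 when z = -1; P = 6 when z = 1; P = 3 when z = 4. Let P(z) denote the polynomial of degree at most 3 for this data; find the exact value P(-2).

3/5

Evaluate each Lagrange basis at z = -2:
L_0(-2) = (-1)·(-3)·(-6)/[(-3)·(-5)·(-8)] = 3/20
L_1(-2) = (2)·(-3)·(-6)/[(3)·(-2)·(-5)] = 6/5
L_2(-2) = (2)·(-1)·(-6)/[(5)·(2)·(-3)] = -2/5
L_3(-2) = (2)·(-1)·(-3)/[(8)·(5)·(3)] = 1/20
Sum: (-5)·(3/20) + 3·(6/5) + 6·(-2/5) + 3·(1/20) = 3/5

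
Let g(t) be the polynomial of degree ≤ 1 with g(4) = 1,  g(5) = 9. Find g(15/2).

29

L_0(15/2) = (5/2)/[(-1)] = -5/2
L_1(15/2) = (7/2)/[(1)] = 7/2
Sum: 1·(-5/2) + 9·(7/2) = 29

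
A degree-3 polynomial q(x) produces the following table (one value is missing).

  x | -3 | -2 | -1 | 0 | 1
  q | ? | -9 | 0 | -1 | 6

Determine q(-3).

-46

The 4 known values determine q uniquely (degree ≤ 3).
Evaluate each Lagrange basis at x = -3:
L_0(-3) = (-2)·(-3)·(-4)/[(-1)·(-2)·(-3)] = 4
L_1(-3) = (-1)·(-3)·(-4)/[(1)·(-1)·(-2)] = -6
L_2(-3) = (-1)·(-2)·(-4)/[(2)·(1)·(-1)] = 4
L_3(-3) = (-1)·(-2)·(-3)/[(3)·(2)·(1)] = -1
Sum: (-9)·(4) + 0 + (-1)·(4) + 6·(-1) = -46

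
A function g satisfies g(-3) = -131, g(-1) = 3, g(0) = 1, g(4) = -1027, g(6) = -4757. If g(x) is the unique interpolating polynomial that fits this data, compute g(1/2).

Using Newton's divided-difference form:
g[-3,-1] = (3 - (-131)) / (-1 - (-3)) = 67
g[-1,0] = (1 - 3) / (0 - (-1)) = -2
g[0,4] = (-1027 - 1) / (4 - 0) = -257
g[4,6] = (-4757 - (-1027)) / (6 - 4) = -1865
g[-3,-1,0] = (-2 - 67) / (0 - (-3)) = -23
g[-1,0,4] = (-257 - (-2)) / (4 - (-1)) = -51
g[0,4,6] = (-1865 - (-257)) / (6 - 0) = -268
g[-3,-1,0,4] = (-51 - (-23)) / (4 - (-3)) = -4
g[-1,0,4,6] = (-268 - (-51)) / (6 - (-1)) = -31
g[-3,-1,0,4,6] = (-31 - (-4)) / (6 - (-3)) = -3
g(1/2) = -131 + 67·(7/2) + (-23)·(7/2)·(3/2) + (-4)·(7/2)·(3/2)·(1/2) + (-3)·(7/2)·(3/2)·(1/2)·(-7/2) = -3/16

-3/16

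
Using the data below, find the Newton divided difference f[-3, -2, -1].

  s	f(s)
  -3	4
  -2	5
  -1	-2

-4

f[-3,-2] = (5 - 4) / (-2 - (-3)) = 1
f[-2,-1] = (-2 - 5) / (-1 - (-2)) = -7
f[-3,-2,-1] = (-7 - 1) / (-1 - (-3)) = -4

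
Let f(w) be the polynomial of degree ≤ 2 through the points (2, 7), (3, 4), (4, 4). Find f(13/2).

137/8

L_0(13/2) = (7/2)·(5/2)/[(-1)·(-2)] = 35/8
L_1(13/2) = (9/2)·(5/2)/[(1)·(-1)] = -45/4
L_2(13/2) = (9/2)·(7/2)/[(2)·(1)] = 63/8
Sum: 7·(35/8) + 4·(-45/4) + 4·(63/8) = 137/8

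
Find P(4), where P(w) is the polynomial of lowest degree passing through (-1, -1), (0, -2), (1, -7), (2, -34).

Using Newton's divided-difference form:
P[-1,0] = (-2 - (-1)) / (0 - (-1)) = -1
P[0,1] = (-7 - (-2)) / (1 - 0) = -5
P[1,2] = (-34 - (-7)) / (2 - 1) = -27
P[-1,0,1] = (-5 - (-1)) / (1 - (-1)) = -2
P[0,1,2] = (-27 - (-5)) / (2 - 0) = -11
P[-1,0,1,2] = (-11 - (-2)) / (2 - (-1)) = -3
P(4) = -1 + (-1)·(5) + (-2)·(5)·(4) + (-3)·(5)·(4)·(3) = -226

-226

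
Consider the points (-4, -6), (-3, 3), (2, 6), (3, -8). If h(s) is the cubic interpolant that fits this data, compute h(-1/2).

Using Newton's divided-difference form:
h[-4,-3] = (3 - (-6)) / (-3 - (-4)) = 9
h[-3,2] = (6 - 3) / (2 - (-3)) = 3/5
h[2,3] = (-8 - 6) / (3 - 2) = -14
h[-4,-3,2] = (3/5 - 9) / (2 - (-4)) = -7/5
h[-3,2,3] = (-14 - 3/5) / (3 - (-3)) = -73/30
h[-4,-3,2,3] = (-73/30 - (-7/5)) / (3 - (-4)) = -31/210
h(-1/2) = -6 + 9·(7/2) + (-7/5)·(7/2)·(5/2) + (-31/210)·(7/2)·(5/2)·(-5/2) = 791/48

791/48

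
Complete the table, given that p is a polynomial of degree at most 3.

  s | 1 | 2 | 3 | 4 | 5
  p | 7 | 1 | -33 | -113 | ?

The 4 known values determine p uniquely (degree ≤ 3).
Evaluate each Lagrange basis at s = 5:
L_0(5) = (3)·(2)·(1)/[(-1)·(-2)·(-3)] = -1
L_1(5) = (4)·(2)·(1)/[(1)·(-1)·(-2)] = 4
L_2(5) = (4)·(3)·(1)/[(2)·(1)·(-1)] = -6
L_3(5) = (4)·(3)·(2)/[(3)·(2)·(1)] = 4
Sum: 7·(-1) + 1·(4) + (-33)·(-6) + (-113)·(4) = -257

-257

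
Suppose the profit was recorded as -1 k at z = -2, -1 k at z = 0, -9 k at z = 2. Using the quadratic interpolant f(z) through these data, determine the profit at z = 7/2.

Evaluate each Lagrange basis at z = 7/2:
L_0(7/2) = (7/2)·(3/2)/[(-2)·(-4)] = 21/32
L_1(7/2) = (11/2)·(3/2)/[(2)·(-2)] = -33/16
L_2(7/2) = (11/2)·(7/2)/[(4)·(2)] = 77/32
Sum: (-1)·(21/32) + (-1)·(-33/16) + (-9)·(77/32) = -81/4

-81/4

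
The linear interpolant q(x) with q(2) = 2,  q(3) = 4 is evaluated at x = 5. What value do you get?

L_0(5) = (2)/[(-1)] = -2
L_1(5) = (3)/[(1)] = 3
Sum: 2·(-2) + 4·(3) = 8

8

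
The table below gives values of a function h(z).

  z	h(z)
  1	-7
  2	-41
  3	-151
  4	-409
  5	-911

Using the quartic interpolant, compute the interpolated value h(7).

L_0(7) = (5)·(4)·(3)·(2)/[(-1)·(-2)·(-3)·(-4)] = 5
L_1(7) = (6)·(4)·(3)·(2)/[(1)·(-1)·(-2)·(-3)] = -24
L_2(7) = (6)·(5)·(3)·(2)/[(2)·(1)·(-1)·(-2)] = 45
L_3(7) = (6)·(5)·(4)·(2)/[(3)·(2)·(1)·(-1)] = -40
L_4(7) = (6)·(5)·(4)·(3)/[(4)·(3)·(2)·(1)] = 15
Sum: (-7)·(5) + (-41)·(-24) + (-151)·(45) + (-409)·(-40) + (-911)·(15) = -3151

-3151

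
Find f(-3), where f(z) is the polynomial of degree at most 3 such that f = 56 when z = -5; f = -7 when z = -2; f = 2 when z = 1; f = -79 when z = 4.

-2

Evaluate each Lagrange basis at z = -3:
L_0(-3) = (-1)·(-4)·(-7)/[(-3)·(-6)·(-9)] = 14/81
L_1(-3) = (2)·(-4)·(-7)/[(3)·(-3)·(-6)] = 28/27
L_2(-3) = (2)·(-1)·(-7)/[(6)·(3)·(-3)] = -7/27
L_3(-3) = (2)·(-1)·(-4)/[(9)·(6)·(3)] = 4/81
Sum: 56·(14/81) + (-7)·(28/27) + 2·(-7/27) + (-79)·(4/81) = -2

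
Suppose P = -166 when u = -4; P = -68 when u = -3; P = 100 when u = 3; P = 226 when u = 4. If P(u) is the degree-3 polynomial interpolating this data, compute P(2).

Using Newton's divided-difference form:
P[-4,-3] = (-68 - (-166)) / (-3 - (-4)) = 98
P[-3,3] = (100 - (-68)) / (3 - (-3)) = 28
P[3,4] = (226 - 100) / (4 - 3) = 126
P[-4,-3,3] = (28 - 98) / (3 - (-4)) = -10
P[-3,3,4] = (126 - 28) / (4 - (-3)) = 14
P[-4,-3,3,4] = (14 - (-10)) / (4 - (-4)) = 3
P(2) = -166 + 98·(6) + (-10)·(6)·(5) + 3·(6)·(5)·(-1) = 32

32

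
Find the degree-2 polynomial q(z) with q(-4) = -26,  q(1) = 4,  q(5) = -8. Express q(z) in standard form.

q(z) = -z^2 + 3z + 2

L_0(z) = (z - 1)(z - 5) / [45] = (1/45)z^2 - (2/15)z + 1/9
L_1(z) = (z + 4)(z - 5) / [-20] = -(1/20)z^2 + (1/20)z + 1
L_2(z) = (z + 4)(z - 1) / [36] = (1/36)z^2 + (1/12)z - 1/9
q(z) = (-26)·L_0 + 4·L_1 + (-8)·L_2
  (-26)·L_0(z) = -(26/45)z^2 + (52/15)z - 26/9
  4·L_1(z) = -(1/5)z^2 + (1/5)z + 4
  (-8)·L_2(z) = -(2/9)z^2 - (2/3)z + 8/9
Adding term by term: -z^2 + 3z + 2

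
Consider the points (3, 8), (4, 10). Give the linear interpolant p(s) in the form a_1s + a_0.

Build the Lagrange basis polynomials:
L_0(s) = (s - 4) / [-1] = -s + 4
L_1(s) = (s - 3) / [1] = s - 3
p(s) = 8·L_0 + 10·L_1
  8·L_0(s) = -8s + 32
  10·L_1(s) = 10s - 30
Adding term by term: 2s + 2

p(s) = 2s + 2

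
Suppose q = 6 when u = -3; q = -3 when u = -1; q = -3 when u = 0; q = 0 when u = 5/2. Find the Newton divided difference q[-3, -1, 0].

3/2

q[-3,-1] = (-3 - 6) / (-1 - (-3)) = -9/2
q[-1,0] = (-3 - (-3)) / (0 - (-1)) = 0
q[-3,-1,0] = (0 - (-9/2)) / (0 - (-3)) = 3/2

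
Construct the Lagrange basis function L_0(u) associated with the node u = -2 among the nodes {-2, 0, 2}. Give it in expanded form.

L_0(u) = (1/8)u^2 - (1/4)u

L_0(u) = u(u - 2) / [(-2)·(-4)]
       = (u^2 - 2u) / (8)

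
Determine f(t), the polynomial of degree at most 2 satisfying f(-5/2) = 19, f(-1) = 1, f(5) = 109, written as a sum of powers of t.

f(t) = 4t^2 + 2t - 1

Newton's divided differences:
f[-5/2,-1] = (1 - 19) / (-1 - (-5/2)) = -12
f[-1,5] = (109 - 1) / (5 - (-1)) = 18
f[-5/2,-1,5] = (18 - (-12)) / (5 - (-5/2)) = 4
f(t) = 19 + (-12)·(t + 5/2) + 4·(t + 5/2)(t + 1)
Expanding: f(t) = 4t^2 + 2t - 1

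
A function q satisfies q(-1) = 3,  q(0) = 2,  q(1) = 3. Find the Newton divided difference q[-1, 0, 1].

q[-1,0] = (2 - 3) / (0 - (-1)) = -1
q[0,1] = (3 - 2) / (1 - 0) = 1
q[-1,0,1] = (1 - (-1)) / (1 - (-1)) = 1

1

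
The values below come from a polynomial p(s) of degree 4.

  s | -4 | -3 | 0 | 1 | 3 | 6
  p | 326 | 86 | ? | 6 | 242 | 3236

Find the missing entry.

2

The 5 known values determine p uniquely (degree ≤ 4).
L_0(0) = (3)·(-1)·(-3)·(-6)/[(-1)·(-5)·(-7)·(-10)] = -27/175
L_1(0) = (4)·(-1)·(-3)·(-6)/[(1)·(-4)·(-6)·(-9)] = 1/3
L_2(0) = (4)·(3)·(-3)·(-6)/[(5)·(4)·(-2)·(-5)] = 27/25
L_3(0) = (4)·(3)·(-1)·(-6)/[(7)·(6)·(2)·(-3)] = -2/7
L_4(0) = (4)·(3)·(-1)·(-3)/[(10)·(9)·(5)·(3)] = 2/75
Sum: 326·(-27/175) + 86·(1/3) + 6·(27/25) + 242·(-2/7) + 3236·(2/75) = 2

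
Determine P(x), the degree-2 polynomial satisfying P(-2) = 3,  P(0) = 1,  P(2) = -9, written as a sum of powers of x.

P(x) = -x^2 - 3x + 1

Build the Lagrange basis polynomials:
L_0(x) = x(x - 2) / [8] = (1/8)x^2 - (1/4)x
L_1(x) = (x + 2)(x - 2) / [-4] = -(1/4)x^2 + 1
L_2(x) = (x + 2)x / [8] = (1/8)x^2 + (1/4)x
P(x) = 3·L_0 + 1·L_1 + (-9)·L_2
  3·L_0(x) = (3/8)x^2 - (3/4)x
  1·L_1(x) = -(1/4)x^2 + 1
  (-9)·L_2(x) = -(9/8)x^2 - (9/4)x
Adding term by term: -x^2 - 3x + 1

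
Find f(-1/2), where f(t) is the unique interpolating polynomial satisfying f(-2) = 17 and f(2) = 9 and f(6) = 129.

-1

Using Newton's divided-difference form:
f[-2,2] = (9 - 17) / (2 - (-2)) = -2
f[2,6] = (129 - 9) / (6 - 2) = 30
f[-2,2,6] = (30 - (-2)) / (6 - (-2)) = 4
f(-1/2) = 17 + (-2)·(3/2) + 4·(3/2)·(-5/2) = -1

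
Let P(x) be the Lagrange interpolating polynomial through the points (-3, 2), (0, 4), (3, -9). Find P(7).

Evaluate each Lagrange basis at x = 7:
L_0(7) = (7)·(4)/[(-3)·(-6)] = 14/9
L_1(7) = (10)·(4)/[(3)·(-3)] = -40/9
L_2(7) = (10)·(7)/[(6)·(3)] = 35/9
Sum: 2·(14/9) + 4·(-40/9) + (-9)·(35/9) = -149/3

-149/3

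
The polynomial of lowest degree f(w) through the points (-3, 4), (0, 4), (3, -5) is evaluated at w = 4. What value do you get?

-10

L_0(4) = (4)·(1)/[(-3)·(-6)] = 2/9
L_1(4) = (7)·(1)/[(3)·(-3)] = -7/9
L_2(4) = (7)·(4)/[(6)·(3)] = 14/9
Sum: 4·(2/9) + 4·(-7/9) + (-5)·(14/9) = -10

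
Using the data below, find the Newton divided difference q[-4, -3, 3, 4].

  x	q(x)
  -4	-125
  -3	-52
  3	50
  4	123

2

q[-4,-3] = (-52 - (-125)) / (-3 - (-4)) = 73
q[-3,3] = (50 - (-52)) / (3 - (-3)) = 17
q[3,4] = (123 - 50) / (4 - 3) = 73
q[-4,-3,3] = (17 - 73) / (3 - (-4)) = -8
q[-3,3,4] = (73 - 17) / (4 - (-3)) = 8
q[-4,-3,3,4] = (8 - (-8)) / (4 - (-4)) = 2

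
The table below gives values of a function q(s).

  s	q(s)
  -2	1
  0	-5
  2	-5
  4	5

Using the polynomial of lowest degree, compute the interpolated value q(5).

15

Evaluate each Lagrange basis at s = 5:
L_0(5) = (5)·(3)·(1)/[(-2)·(-4)·(-6)] = -5/16
L_1(5) = (7)·(3)·(1)/[(2)·(-2)·(-4)] = 21/16
L_2(5) = (7)·(5)·(1)/[(4)·(2)·(-2)] = -35/16
L_3(5) = (7)·(5)·(3)/[(6)·(4)·(2)] = 35/16
Sum: 1·(-5/16) + (-5)·(21/16) + (-5)·(-35/16) + 5·(35/16) = 15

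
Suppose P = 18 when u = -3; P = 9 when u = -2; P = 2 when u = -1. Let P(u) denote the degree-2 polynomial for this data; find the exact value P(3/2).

Evaluate each Lagrange basis at u = 3/2:
L_0(3/2) = (7/2)·(5/2)/[(-1)·(-2)] = 35/8
L_1(3/2) = (9/2)·(5/2)/[(1)·(-1)] = -45/4
L_2(3/2) = (9/2)·(7/2)/[(2)·(1)] = 63/8
Sum: 18·(35/8) + 9·(-45/4) + 2·(63/8) = -27/4

-27/4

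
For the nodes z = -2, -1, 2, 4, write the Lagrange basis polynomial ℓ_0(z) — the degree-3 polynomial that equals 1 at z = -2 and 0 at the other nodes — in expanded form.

ℓ_0(z) = (z + 1)(z - 2)(z - 4) / [(-1)·(-4)·(-6)]
       = (z^3 - 5z^2 + 2z + 8) / (-24)

ℓ_0(z) = -(1/24)z^3 + (5/24)z^2 - (1/12)z - 1/3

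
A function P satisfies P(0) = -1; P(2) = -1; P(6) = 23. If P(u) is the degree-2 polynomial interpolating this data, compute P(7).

34

Evaluate each Lagrange basis at u = 7:
L_0(7) = (5)·(1)/[(-2)·(-6)] = 5/12
L_1(7) = (7)·(1)/[(2)·(-4)] = -7/8
L_2(7) = (7)·(5)/[(6)·(4)] = 35/24
Sum: (-1)·(5/12) + (-1)·(-7/8) + 23·(35/24) = 34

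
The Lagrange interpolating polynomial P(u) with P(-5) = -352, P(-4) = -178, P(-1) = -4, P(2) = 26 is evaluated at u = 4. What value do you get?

L_0(4) = (8)·(5)·(2)/[(-1)·(-4)·(-7)] = -20/7
L_1(4) = (9)·(5)·(2)/[(1)·(-3)·(-6)] = 5
L_2(4) = (9)·(8)·(2)/[(4)·(3)·(-3)] = -4
L_3(4) = (9)·(8)·(5)/[(7)·(6)·(3)] = 20/7
Sum: (-352)·(-20/7) + (-178)·(5) + (-4)·(-4) + 26·(20/7) = 206

206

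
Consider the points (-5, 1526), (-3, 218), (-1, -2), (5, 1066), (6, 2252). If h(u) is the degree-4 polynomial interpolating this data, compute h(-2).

44

Evaluate each Lagrange basis at u = -2:
L_0(-2) = (1)·(-1)·(-7)·(-8)/[(-2)·(-4)·(-10)·(-11)] = -7/110
L_1(-2) = (3)·(-1)·(-7)·(-8)/[(2)·(-2)·(-8)·(-9)] = 7/12
L_2(-2) = (3)·(1)·(-7)·(-8)/[(4)·(2)·(-6)·(-7)] = 1/2
L_3(-2) = (3)·(1)·(-1)·(-8)/[(10)·(8)·(6)·(-1)] = -1/20
L_4(-2) = (3)·(1)·(-1)·(-7)/[(11)·(9)·(7)·(1)] = 1/33
Sum: 1526·(-7/110) + 218·(7/12) + (-2)·(1/2) + 1066·(-1/20) + 2252·(1/33) = 44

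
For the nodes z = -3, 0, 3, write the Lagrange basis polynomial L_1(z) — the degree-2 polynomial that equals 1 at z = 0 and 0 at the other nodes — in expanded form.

L_1(z) = (z + 3)(z - 3) / [(3)·(-3)]
       = (z^2 - 9) / (-9)

L_1(z) = -(1/9)z^2 + 1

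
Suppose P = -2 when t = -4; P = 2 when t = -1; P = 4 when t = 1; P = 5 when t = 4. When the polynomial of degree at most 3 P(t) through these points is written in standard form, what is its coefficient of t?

Build the Lagrange basis polynomials:
L_0(t) = (t + 1)(t - 1)(t - 4) / [-120] = -(1/120)t^3 + (1/30)t^2 + (1/120)t - 1/30
L_1(t) = (t + 4)(t - 1)(t - 4) / [30] = (1/30)t^3 - (1/30)t^2 - (8/15)t + 8/15
L_2(t) = (t + 4)(t + 1)(t - 4) / [-30] = -(1/30)t^3 - (1/30)t^2 + (8/15)t + 8/15
L_3(t) = (t + 4)(t + 1)(t - 1) / [120] = (1/120)t^3 + (1/30)t^2 - (1/120)t - 1/30
P(t) = (-2)·L_0 + 2·L_1 + 4·L_2 + 5·L_3
Only the coefficient of t is needed; take it from each L_i and combine:
(-2)·(1/120) + 2·(-8/15) + 4·(8/15) + 5·(-1/120) = 121/120

121/120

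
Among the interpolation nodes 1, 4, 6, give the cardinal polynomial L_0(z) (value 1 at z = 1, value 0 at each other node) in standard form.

L_0(z) = (1/15)z^2 - (2/3)z + 8/5

L_0(z) = (z - 4)(z - 6) / [(-3)·(-5)]
       = (z^2 - 10z + 24) / (15)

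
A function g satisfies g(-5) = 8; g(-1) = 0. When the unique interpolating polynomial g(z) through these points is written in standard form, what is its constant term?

-2

L_0(z) = (z + 1) / [-4] = -(1/4)z - 1/4
L_1(z) = (z + 5) / [4] = (1/4)z + 5/4
g(z) = 8·L_0 + 0·L_1
Only the constant term is needed; take it from each L_i and combine:
8·(-1/4) + 0·(5/4) = -2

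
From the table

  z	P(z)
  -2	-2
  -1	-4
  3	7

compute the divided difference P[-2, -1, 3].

19/20

P[-2,-1] = (-4 - (-2)) / (-1 - (-2)) = -2
P[-1,3] = (7 - (-4)) / (3 - (-1)) = 11/4
P[-2,-1,3] = (11/4 - (-2)) / (3 - (-2)) = 19/20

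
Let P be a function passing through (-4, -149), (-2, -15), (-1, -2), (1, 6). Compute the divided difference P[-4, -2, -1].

-18

P[-4,-2] = (-15 - (-149)) / (-2 - (-4)) = 67
P[-2,-1] = (-2 - (-15)) / (-1 - (-2)) = 13
P[-4,-2,-1] = (13 - 67) / (-1 - (-4)) = -18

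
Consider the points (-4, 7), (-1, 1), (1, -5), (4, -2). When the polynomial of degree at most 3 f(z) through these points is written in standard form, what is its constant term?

-23/10

L_0(z) = (z + 1)(z - 1)(z - 4) / [-120] = -(1/120)z^3 + (1/30)z^2 + (1/120)z - 1/30
L_1(z) = (z + 4)(z - 1)(z - 4) / [30] = (1/30)z^3 - (1/30)z^2 - (8/15)z + 8/15
L_2(z) = (z + 4)(z + 1)(z - 4) / [-30] = -(1/30)z^3 - (1/30)z^2 + (8/15)z + 8/15
L_3(z) = (z + 4)(z + 1)(z - 1) / [120] = (1/120)z^3 + (1/30)z^2 - (1/120)z - 1/30
f(z) = 7·L_0 + 1·L_1 + (-5)·L_2 + (-2)·L_3
Only the constant term is needed; take it from each L_i and combine:
7·(-1/30) + 1·(8/15) + (-5)·(8/15) + (-2)·(-1/30) = -23/10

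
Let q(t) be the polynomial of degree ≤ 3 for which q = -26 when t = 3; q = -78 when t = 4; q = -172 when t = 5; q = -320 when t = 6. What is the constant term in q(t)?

-2

Build the Lagrange basis polynomials:
L_0(t) = (t - 4)(t - 5)(t - 6) / [-6] = -(1/6)t^3 + (5/2)t^2 - (37/3)t + 20
L_1(t) = (t - 3)(t - 5)(t - 6) / [2] = (1/2)t^3 - 7t^2 + (63/2)t - 45
L_2(t) = (t - 3)(t - 4)(t - 6) / [-2] = -(1/2)t^3 + (13/2)t^2 - 27t + 36
L_3(t) = (t - 3)(t - 4)(t - 5) / [6] = (1/6)t^3 - 2t^2 + (47/6)t - 10
q(t) = (-26)·L_0 + (-78)·L_1 + (-172)·L_2 + (-320)·L_3
Only the constant term is needed; take it from each L_i and combine:
(-26)·(20) + (-78)·(-45) + (-172)·(36) + (-320)·(-10) = -2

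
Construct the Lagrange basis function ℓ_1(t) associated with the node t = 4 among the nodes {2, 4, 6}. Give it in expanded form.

ℓ_1(t) = (t - 2)(t - 6) / [(2)·(-2)]
       = (t^2 - 8t + 12) / (-4)

ℓ_1(t) = -(1/4)t^2 + 2t - 3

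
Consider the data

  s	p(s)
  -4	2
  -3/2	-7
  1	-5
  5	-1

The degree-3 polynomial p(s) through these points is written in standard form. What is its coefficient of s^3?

The leading coefficient equals the top divided difference p[-4,-3/2,1,5].
p[-4,-3/2] = (-7 - 2) / (-3/2 - (-4)) = -18/5
p[-3/2,1] = (-5 - (-7)) / (1 - (-3/2)) = 4/5
p[1,5] = (-1 - (-5)) / (5 - 1) = 1
p[-4,-3/2,1] = (4/5 - (-18/5)) / (1 - (-4)) = 22/25
p[-3/2,1,5] = (1 - 4/5) / (5 - (-3/2)) = 2/65
p[-4,-3/2,1,5] = (2/65 - 22/25) / (5 - (-4)) = -92/975

-92/975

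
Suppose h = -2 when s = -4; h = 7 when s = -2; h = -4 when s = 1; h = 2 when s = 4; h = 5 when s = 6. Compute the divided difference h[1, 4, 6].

h[1,4] = (2 - (-4)) / (4 - 1) = 2
h[4,6] = (5 - 2) / (6 - 4) = 3/2
h[1,4,6] = (3/2 - 2) / (6 - 1) = -1/10

-1/10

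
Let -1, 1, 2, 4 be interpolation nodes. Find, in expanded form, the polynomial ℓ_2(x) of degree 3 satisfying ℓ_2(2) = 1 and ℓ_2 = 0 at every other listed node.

ℓ_2(x) = -(1/6)x^3 + (2/3)x^2 + (1/6)x - 2/3

ℓ_2(x) = (x + 1)(x - 1)(x - 4) / [(3)·(1)·(-2)]
       = (x^3 - 4x^2 - x + 4) / (-6)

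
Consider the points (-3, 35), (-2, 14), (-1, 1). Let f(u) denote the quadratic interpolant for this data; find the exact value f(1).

Using Newton's divided-difference form:
f[-3,-2] = (14 - 35) / (-2 - (-3)) = -21
f[-2,-1] = (1 - 14) / (-1 - (-2)) = -13
f[-3,-2,-1] = (-13 - (-21)) / (-1 - (-3)) = 4
f(1) = 35 + (-21)·(4) + 4·(4)·(3) = -1

-1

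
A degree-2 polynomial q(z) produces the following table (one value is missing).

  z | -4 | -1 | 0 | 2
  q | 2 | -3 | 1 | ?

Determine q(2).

35/2

The 3 known values determine q uniquely (degree ≤ 2).
L_0(2) = (3)·(2)/[(-3)·(-4)] = 1/2
L_1(2) = (6)·(2)/[(3)·(-1)] = -4
L_2(2) = (6)·(3)/[(4)·(1)] = 9/2
Sum: 2·(1/2) + (-3)·(-4) + 1·(9/2) = 35/2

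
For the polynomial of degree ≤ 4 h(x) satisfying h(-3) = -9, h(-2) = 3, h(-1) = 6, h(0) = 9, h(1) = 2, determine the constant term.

L_0(x) = (x + 2)(x + 1)x(x - 1) / [24] = (1/24)x^4 + (1/12)x^3 - (1/24)x^2 - (1/12)x
L_1(x) = (x + 3)(x + 1)x(x - 1) / [-6] = -(1/6)x^4 - (1/2)x^3 + (1/6)x^2 + (1/2)x
L_2(x) = (x + 3)(x + 2)x(x - 1) / [4] = (1/4)x^4 + x^3 + (1/4)x^2 - (3/2)x
L_3(x) = (x + 3)(x + 2)(x + 1)(x - 1) / [-6] = -(1/6)x^4 - (5/6)x^3 - (5/6)x^2 + (5/6)x + 1
L_4(x) = (x + 3)(x + 2)(x + 1)x / [24] = (1/24)x^4 + (1/4)x^3 + (11/24)x^2 + (1/4)x
h(x) = (-9)·L_0 + 3·L_1 + 6·L_2 + 9·L_3 + 2·L_4
Only the constant term is needed; take it from each L_i and combine:
(-9)·(0) + 3·(0) + 6·(0) + 9·(1) + 2·(0) = 9

9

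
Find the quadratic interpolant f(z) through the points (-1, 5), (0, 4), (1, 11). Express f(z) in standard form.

f(z) = 4z^2 + 3z + 4

L_0(z) = z(z - 1) / [2] = (1/2)z^2 - (1/2)z
L_1(z) = (z + 1)(z - 1) / [-1] = -z^2 + 1
L_2(z) = (z + 1)z / [2] = (1/2)z^2 + (1/2)z
f(z) = 5·L_0 + 4·L_1 + 11·L_2
  5·L_0(z) = (5/2)z^2 - (5/2)z
  4·L_1(z) = -4z^2 + 4
  11·L_2(z) = (11/2)z^2 + (11/2)z
Adding term by term: 4z^2 + 3z + 4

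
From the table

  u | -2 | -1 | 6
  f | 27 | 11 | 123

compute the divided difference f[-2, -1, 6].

4

f[-2,-1] = (11 - 27) / (-1 - (-2)) = -16
f[-1,6] = (123 - 11) / (6 - (-1)) = 16
f[-2,-1,6] = (16 - (-16)) / (6 - (-2)) = 4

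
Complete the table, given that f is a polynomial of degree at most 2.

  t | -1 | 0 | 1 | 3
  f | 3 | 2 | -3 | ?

-25

The 3 known values determine f uniquely (degree ≤ 2).
L_0(3) = (3)·(2)/[(-1)·(-2)] = 3
L_1(3) = (4)·(2)/[(1)·(-1)] = -8
L_2(3) = (4)·(3)/[(2)·(1)] = 6
Sum: 3·(3) + 2·(-8) + (-3)·(6) = -25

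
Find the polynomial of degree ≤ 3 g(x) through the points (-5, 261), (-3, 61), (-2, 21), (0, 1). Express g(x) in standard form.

L_0(x) = (x + 3)(x + 2)x / [-30] = -(1/30)x^3 - (1/6)x^2 - (1/5)x
L_1(x) = (x + 5)(x + 2)x / [6] = (1/6)x^3 + (7/6)x^2 + (5/3)x
L_2(x) = (x + 5)(x + 3)x / [-6] = -(1/6)x^3 - (4/3)x^2 - (5/2)x
L_3(x) = (x + 5)(x + 3)(x + 2) / [30] = (1/30)x^3 + (1/3)x^2 + (31/30)x + 1
g(x) = 261·L_0 + 61·L_1 + 21·L_2 + 1·L_3
  261·L_0(x) = -(87/10)x^3 - (87/2)x^2 - (261/5)x
  61·L_1(x) = (61/6)x^3 + (427/6)x^2 + (305/3)x
  21·L_2(x) = -(7/2)x^3 - 28x^2 - (105/2)x
  1·L_3(x) = (1/30)x^3 + (1/3)x^2 + (31/30)x + 1
Adding term by term: -2x^3 - 2x + 1

g(x) = -2x^3 - 2x + 1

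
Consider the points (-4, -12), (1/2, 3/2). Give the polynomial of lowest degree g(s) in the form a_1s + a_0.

L_0(s) = (s - 1/2) / [-9/2] = -(2/9)s + 1/9
L_1(s) = (s + 4) / [9/2] = (2/9)s + 8/9
g(s) = (-12)·L_0 + (3/2)·L_1
  (-12)·L_0(s) = (8/3)s - 4/3
  (3/2)·L_1(s) = (1/3)s + 4/3
Adding term by term: 3s

g(s) = 3s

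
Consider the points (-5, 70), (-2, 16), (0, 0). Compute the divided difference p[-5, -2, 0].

p[-5,-2] = (16 - 70) / (-2 - (-5)) = -18
p[-2,0] = (0 - 16) / (0 - (-2)) = -8
p[-5,-2,0] = (-8 - (-18)) / (0 - (-5)) = 2

2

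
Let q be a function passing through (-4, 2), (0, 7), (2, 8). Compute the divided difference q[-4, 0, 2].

q[-4,0] = (7 - 2) / (0 - (-4)) = 5/4
q[0,2] = (8 - 7) / (2 - 0) = 1/2
q[-4,0,2] = (1/2 - 5/4) / (2 - (-4)) = -1/8

-1/8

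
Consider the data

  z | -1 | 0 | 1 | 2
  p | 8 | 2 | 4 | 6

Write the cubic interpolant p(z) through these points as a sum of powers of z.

p(z) = -(4/3)z^3 + 4z^2 - (2/3)z + 2

Build the Lagrange basis polynomials:
L_0(z) = z(z - 1)(z - 2) / [-6] = -(1/6)z^3 + (1/2)z^2 - (1/3)z
L_1(z) = (z + 1)(z - 1)(z - 2) / [2] = (1/2)z^3 - z^2 - (1/2)z + 1
L_2(z) = (z + 1)z(z - 2) / [-2] = -(1/2)z^3 + (1/2)z^2 + z
L_3(z) = (z + 1)z(z - 1) / [6] = (1/6)z^3 - (1/6)z
p(z) = 8·L_0 + 2·L_1 + 4·L_2 + 6·L_3
  8·L_0(z) = -(4/3)z^3 + 4z^2 - (8/3)z
  2·L_1(z) = z^3 - 2z^2 - z + 2
  4·L_2(z) = -2z^3 + 2z^2 + 4z
  6·L_3(z) = z^3 - z
Adding term by term: -(4/3)z^3 + 4z^2 - (2/3)z + 2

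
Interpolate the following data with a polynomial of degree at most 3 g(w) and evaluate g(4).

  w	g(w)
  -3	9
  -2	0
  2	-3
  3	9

279/10

Evaluate each Lagrange basis at w = 4:
L_0(4) = (6)·(2)·(1)/[(-1)·(-5)·(-6)] = -2/5
L_1(4) = (7)·(2)·(1)/[(1)·(-4)·(-5)] = 7/10
L_2(4) = (7)·(6)·(1)/[(5)·(4)·(-1)] = -21/10
L_3(4) = (7)·(6)·(2)/[(6)·(5)·(1)] = 14/5
Sum: 9·(-2/5) + 0 + (-3)·(-21/10) + 9·(14/5) = 279/10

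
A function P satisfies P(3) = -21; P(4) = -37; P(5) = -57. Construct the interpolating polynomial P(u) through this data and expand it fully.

Build the Lagrange basis polynomials:
L_0(u) = (u - 4)(u - 5) / [2] = (1/2)u^2 - (9/2)u + 10
L_1(u) = (u - 3)(u - 5) / [-1] = -u^2 + 8u - 15
L_2(u) = (u - 3)(u - 4) / [2] = (1/2)u^2 - (7/2)u + 6
P(u) = (-21)·L_0 + (-37)·L_1 + (-57)·L_2
  (-21)·L_0(u) = -(21/2)u^2 + (189/2)u - 210
  (-37)·L_1(u) = 37u^2 - 296u + 555
  (-57)·L_2(u) = -(57/2)u^2 + (399/2)u - 342
Adding term by term: -2u^2 - 2u + 3

P(u) = -2u^2 - 2u + 3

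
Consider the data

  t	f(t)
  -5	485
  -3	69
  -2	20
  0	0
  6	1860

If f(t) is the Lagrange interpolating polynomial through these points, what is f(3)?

165

L_0(3) = (6)·(5)·(3)·(-3)/[(-2)·(-3)·(-5)·(-11)] = -9/11
L_1(3) = (8)·(5)·(3)·(-3)/[(2)·(-1)·(-3)·(-9)] = 20/3
L_2(3) = (8)·(6)·(3)·(-3)/[(3)·(1)·(-2)·(-8)] = -9
L_3(3) = (8)·(6)·(5)·(-3)/[(5)·(3)·(2)·(-6)] = 4
L_4(3) = (8)·(6)·(5)·(3)/[(11)·(9)·(8)·(6)] = 5/33
Sum: 485·(-9/11) + 69·(20/3) + 20·(-9) + 0 + 1860·(5/33) = 165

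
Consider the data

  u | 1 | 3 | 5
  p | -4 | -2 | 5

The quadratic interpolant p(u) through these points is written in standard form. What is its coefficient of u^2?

5/8

The leading coefficient equals the top divided difference p[1,3,5].
p[1,3] = (-2 - (-4)) / (3 - 1) = 1
p[3,5] = (5 - (-2)) / (5 - 3) = 7/2
p[1,3,5] = (7/2 - 1) / (5 - 1) = 5/8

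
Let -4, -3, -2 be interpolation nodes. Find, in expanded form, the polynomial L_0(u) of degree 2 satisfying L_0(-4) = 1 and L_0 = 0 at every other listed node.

L_0(u) = (u + 3)(u + 2) / [(-1)·(-2)]
       = (u^2 + 5u + 6) / (2)

L_0(u) = (1/2)u^2 + (5/2)u + 3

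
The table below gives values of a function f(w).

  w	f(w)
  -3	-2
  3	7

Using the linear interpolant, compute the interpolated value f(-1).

1

L_0(-1) = (-4)/[(-6)] = 2/3
L_1(-1) = (2)/[(6)] = 1/3
Sum: (-2)·(2/3) + 7·(1/3) = 1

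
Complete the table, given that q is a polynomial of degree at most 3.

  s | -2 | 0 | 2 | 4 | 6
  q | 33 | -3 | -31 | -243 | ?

The 4 known values determine q uniquely (degree ≤ 3).
L_0(6) = (6)·(4)·(2)/[(-2)·(-4)·(-6)] = -1
L_1(6) = (8)·(4)·(2)/[(2)·(-2)·(-4)] = 4
L_2(6) = (8)·(6)·(2)/[(4)·(2)·(-2)] = -6
L_3(6) = (8)·(6)·(4)/[(6)·(4)·(2)] = 4
Sum: 33·(-1) + (-3)·(4) + (-31)·(-6) + (-243)·(4) = -831

-831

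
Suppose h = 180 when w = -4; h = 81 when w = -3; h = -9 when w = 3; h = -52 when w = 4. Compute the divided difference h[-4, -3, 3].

12

h[-4,-3] = (81 - 180) / (-3 - (-4)) = -99
h[-3,3] = (-9 - 81) / (3 - (-3)) = -15
h[-4,-3,3] = (-15 - (-99)) / (3 - (-4)) = 12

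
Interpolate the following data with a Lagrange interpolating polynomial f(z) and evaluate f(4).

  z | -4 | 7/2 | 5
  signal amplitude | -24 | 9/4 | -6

Evaluate each Lagrange basis at z = 4:
L_0(4) = (1/2)·(-1)/[(-15/2)·(-9)] = -1/135
L_1(4) = (8)·(-1)/[(15/2)·(-3/2)] = 32/45
L_2(4) = (8)·(1/2)/[(9)·(3/2)] = 8/27
Sum: (-24)·(-1/135) + 9/4·(32/45) + (-6)·(8/27) = 0

0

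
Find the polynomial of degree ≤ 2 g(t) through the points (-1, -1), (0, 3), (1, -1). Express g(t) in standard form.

g(t) = -4t^2 + 3

Newton's divided differences:
g[-1,0] = (3 - (-1)) / (0 - (-1)) = 4
g[0,1] = (-1 - 3) / (1 - 0) = -4
g[-1,0,1] = (-4 - 4) / (1 - (-1)) = -4
g(t) = -1 + 4·(t + 1) + (-4)·(t + 1)t
Expanding: g(t) = -4t^2 + 3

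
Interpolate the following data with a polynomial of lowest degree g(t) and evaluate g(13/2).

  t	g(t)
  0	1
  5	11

L_0(13/2) = (3/2)/[(-5)] = -3/10
L_1(13/2) = (13/2)/[(5)] = 13/10
Sum: 1·(-3/10) + 11·(13/10) = 14

14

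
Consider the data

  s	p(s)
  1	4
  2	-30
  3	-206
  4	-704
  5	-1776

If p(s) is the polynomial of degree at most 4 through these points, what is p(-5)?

-1766

Evaluate each Lagrange basis at s = -5:
L_0(-5) = (-7)·(-8)·(-9)·(-10)/[(-1)·(-2)·(-3)·(-4)] = 210
L_1(-5) = (-6)·(-8)·(-9)·(-10)/[(1)·(-1)·(-2)·(-3)] = -720
L_2(-5) = (-6)·(-7)·(-9)·(-10)/[(2)·(1)·(-1)·(-2)] = 945
L_3(-5) = (-6)·(-7)·(-8)·(-10)/[(3)·(2)·(1)·(-1)] = -560
L_4(-5) = (-6)·(-7)·(-8)·(-9)/[(4)·(3)·(2)·(1)] = 126
Sum: 4·(210) + (-30)·(-720) + (-206)·(945) + (-704)·(-560) + (-1776)·(126) = -1766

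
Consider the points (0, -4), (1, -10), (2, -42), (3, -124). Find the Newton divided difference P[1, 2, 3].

-25

P[1,2] = (-42 - (-10)) / (2 - 1) = -32
P[2,3] = (-124 - (-42)) / (3 - 2) = -82
P[1,2,3] = (-82 - (-32)) / (3 - 1) = -25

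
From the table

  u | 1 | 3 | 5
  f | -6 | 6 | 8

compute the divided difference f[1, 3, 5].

f[1,3] = (6 - (-6)) / (3 - 1) = 6
f[3,5] = (8 - 6) / (5 - 3) = 1
f[1,3,5] = (1 - 6) / (5 - 1) = -5/4

-5/4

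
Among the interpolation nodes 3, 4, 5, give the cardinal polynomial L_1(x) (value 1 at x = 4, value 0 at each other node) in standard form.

L_1(x) = (x - 3)(x - 5) / [(1)·(-1)]
       = (x^2 - 8x + 15) / (-1)

L_1(x) = -x^2 + 8x - 15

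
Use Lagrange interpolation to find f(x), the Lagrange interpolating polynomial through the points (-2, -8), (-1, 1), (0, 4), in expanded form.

L_0(x) = (x + 1)x / [2] = (1/2)x^2 + (1/2)x
L_1(x) = (x + 2)x / [-1] = -x^2 - 2x
L_2(x) = (x + 2)(x + 1) / [2] = (1/2)x^2 + (3/2)x + 1
f(x) = (-8)·L_0 + 1·L_1 + 4·L_2
  (-8)·L_0(x) = -4x^2 - 4x
  1·L_1(x) = -x^2 - 2x
  4·L_2(x) = 2x^2 + 6x + 4
Adding term by term: -3x^2 + 4

f(x) = -3x^2 + 4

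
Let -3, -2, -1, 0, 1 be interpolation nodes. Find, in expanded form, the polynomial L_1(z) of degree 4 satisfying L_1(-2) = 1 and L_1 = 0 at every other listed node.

L_1(z) = -(1/6)z^4 - (1/2)z^3 + (1/6)z^2 + (1/2)z

L_1(z) = (z + 3)(z + 1)z(z - 1) / [(1)·(-1)·(-2)·(-3)]
       = (z^4 + 3z^3 - z^2 - 3z) / (-6)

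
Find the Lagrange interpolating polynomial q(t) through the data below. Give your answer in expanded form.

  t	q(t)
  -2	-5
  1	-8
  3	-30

q(t) = -2t^2 - 3t - 3

Build the Lagrange basis polynomials:
L_0(t) = (t - 1)(t - 3) / [15] = (1/15)t^2 - (4/15)t + 1/5
L_1(t) = (t + 2)(t - 3) / [-6] = -(1/6)t^2 + (1/6)t + 1
L_2(t) = (t + 2)(t - 1) / [10] = (1/10)t^2 + (1/10)t - 1/5
q(t) = (-5)·L_0 + (-8)·L_1 + (-30)·L_2
  (-5)·L_0(t) = -(1/3)t^2 + (4/3)t - 1
  (-8)·L_1(t) = (4/3)t^2 - (4/3)t - 8
  (-30)·L_2(t) = -3t^2 - 3t + 6
Adding term by term: -2t^2 - 3t - 3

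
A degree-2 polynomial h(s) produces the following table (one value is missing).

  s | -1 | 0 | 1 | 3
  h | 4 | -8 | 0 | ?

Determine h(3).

76

The 3 known values determine h uniquely (degree ≤ 2).
L_0(3) = (3)·(2)/[(-1)·(-2)] = 3
L_1(3) = (4)·(2)/[(1)·(-1)] = -8
L_2(3) = (4)·(3)/[(2)·(1)] = 6
Sum: 4·(3) + (-8)·(-8) + 0 = 76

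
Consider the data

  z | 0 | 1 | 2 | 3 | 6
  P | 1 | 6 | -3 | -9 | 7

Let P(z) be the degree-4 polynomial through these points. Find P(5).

L_0(5) = (4)·(3)·(2)·(-1)/[(-1)·(-2)·(-3)·(-6)] = -2/3
L_1(5) = (5)·(3)·(2)·(-1)/[(1)·(-1)·(-2)·(-5)] = 3
L_2(5) = (5)·(4)·(2)·(-1)/[(2)·(1)·(-1)·(-4)] = -5
L_3(5) = (5)·(4)·(3)·(-1)/[(3)·(2)·(1)·(-3)] = 10/3
L_4(5) = (5)·(4)·(3)·(2)/[(6)·(5)·(4)·(3)] = 1/3
Sum: 1·(-2/3) + 6·(3) + (-3)·(-5) + (-9)·(10/3) + 7·(1/3) = 14/3

14/3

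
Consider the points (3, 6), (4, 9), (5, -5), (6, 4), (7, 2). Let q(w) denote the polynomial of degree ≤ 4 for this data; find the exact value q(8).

Evaluate each Lagrange basis at w = 8:
L_0(8) = (4)·(3)·(2)·(1)/[(-1)·(-2)·(-3)·(-4)] = 1
L_1(8) = (5)·(3)·(2)·(1)/[(1)·(-1)·(-2)·(-3)] = -5
L_2(8) = (5)·(4)·(2)·(1)/[(2)·(1)·(-1)·(-2)] = 10
L_3(8) = (5)·(4)·(3)·(1)/[(3)·(2)·(1)·(-1)] = -10
L_4(8) = (5)·(4)·(3)·(2)/[(4)·(3)·(2)·(1)] = 5
Sum: 6·(1) + 9·(-5) + (-5)·(10) + 4·(-10) + 2·(5) = -119

-119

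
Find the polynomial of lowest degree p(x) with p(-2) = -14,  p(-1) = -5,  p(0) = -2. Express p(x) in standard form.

p(x) = -3x^2 - 2

L_0(x) = (x + 1)x / [2] = (1/2)x^2 + (1/2)x
L_1(x) = (x + 2)x / [-1] = -x^2 - 2x
L_2(x) = (x + 2)(x + 1) / [2] = (1/2)x^2 + (3/2)x + 1
p(x) = (-14)·L_0 + (-5)·L_1 + (-2)·L_2
  (-14)·L_0(x) = -7x^2 - 7x
  (-5)·L_1(x) = 5x^2 + 10x
  (-2)·L_2(x) = -x^2 - 3x - 2
Adding term by term: -3x^2 - 2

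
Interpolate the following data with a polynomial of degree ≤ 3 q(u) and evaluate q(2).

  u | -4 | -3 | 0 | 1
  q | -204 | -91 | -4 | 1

24

L_0(2) = (5)·(2)·(1)/[(-1)·(-4)·(-5)] = -1/2
L_1(2) = (6)·(2)·(1)/[(1)·(-3)·(-4)] = 1
L_2(2) = (6)·(5)·(1)/[(4)·(3)·(-1)] = -5/2
L_3(2) = (6)·(5)·(2)/[(5)·(4)·(1)] = 3
Sum: (-204)·(-1/2) + (-91)·(1) + (-4)·(-5/2) + 1·(3) = 24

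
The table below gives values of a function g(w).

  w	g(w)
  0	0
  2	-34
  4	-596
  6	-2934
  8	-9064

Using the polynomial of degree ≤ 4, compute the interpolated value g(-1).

Evaluate each Lagrange basis at w = -1:
L_0(-1) = (-3)·(-5)·(-7)·(-9)/[(-2)·(-4)·(-6)·(-8)] = 315/128
L_1(-1) = (-1)·(-5)·(-7)·(-9)/[(2)·(-2)·(-4)·(-6)] = -105/32
L_2(-1) = (-1)·(-3)·(-7)·(-9)/[(4)·(2)·(-2)·(-4)] = 189/64
L_3(-1) = (-1)·(-3)·(-5)·(-9)/[(6)·(4)·(2)·(-2)] = -45/32
L_4(-1) = (-1)·(-3)·(-5)·(-7)/[(8)·(6)·(4)·(2)] = 35/128
Sum: 0 + (-34)·(-105/32) + (-596)·(189/64) + (-2934)·(-45/32) + (-9064)·(35/128) = -1

-1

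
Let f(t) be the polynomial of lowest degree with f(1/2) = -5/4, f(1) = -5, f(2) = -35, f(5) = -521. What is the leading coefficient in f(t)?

Build the Lagrange basis polynomials:
L_0(t) = (t - 1)(t - 2)(t - 5) / [-27/8] = -(8/27)t^3 + (64/27)t^2 - (136/27)t + 80/27
L_1(t) = (t - 1/2)(t - 2)(t - 5) / [2] = (1/2)t^3 - (15/4)t^2 + (27/4)t - 5/2
L_2(t) = (t - 1/2)(t - 1)(t - 5) / [-9/2] = -(2/9)t^3 + (13/9)t^2 - (16/9)t + 5/9
L_3(t) = (t - 1/2)(t - 1)(t - 2) / [54] = (1/54)t^3 - (7/108)t^2 + (7/108)t - 1/54
f(t) = (-5/4)·L_0 + (-5)·L_1 + (-35)·L_2 + (-521)·L_3
Only the coefficient of t^3 is needed; take it from each L_i and combine:
(-5/4)·(-8/27) + (-5)·(1/2) + (-35)·(-2/9) + (-521)·(1/54) = -4

-4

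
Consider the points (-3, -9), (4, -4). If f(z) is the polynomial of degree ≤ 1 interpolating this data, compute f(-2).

Evaluate each Lagrange basis at z = -2:
L_0(-2) = (-6)/[(-7)] = 6/7
L_1(-2) = (1)/[(7)] = 1/7
Sum: (-9)·(6/7) + (-4)·(1/7) = -58/7

-58/7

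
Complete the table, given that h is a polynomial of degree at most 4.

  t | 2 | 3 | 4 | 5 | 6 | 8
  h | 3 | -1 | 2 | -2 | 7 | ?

314

The 5 known values determine h uniquely (degree ≤ 4).
Evaluate each Lagrange basis at t = 8:
L_0(8) = (5)·(4)·(3)·(2)/[(-1)·(-2)·(-3)·(-4)] = 5
L_1(8) = (6)·(4)·(3)·(2)/[(1)·(-1)·(-2)·(-3)] = -24
L_2(8) = (6)·(5)·(3)·(2)/[(2)·(1)·(-1)·(-2)] = 45
L_3(8) = (6)·(5)·(4)·(2)/[(3)·(2)·(1)·(-1)] = -40
L_4(8) = (6)·(5)·(4)·(3)/[(4)·(3)·(2)·(1)] = 15
Sum: 3·(5) + (-1)·(-24) + 2·(45) + (-2)·(-40) + 7·(15) = 314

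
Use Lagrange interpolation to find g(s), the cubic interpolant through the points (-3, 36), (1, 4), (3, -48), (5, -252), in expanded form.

g(s) = -2s^3 - s^2 + 4s + 3

Build the Lagrange basis polynomials:
L_0(s) = (s - 1)(s - 3)(s - 5) / [-192] = -(1/192)s^3 + (3/64)s^2 - (23/192)s + 5/64
L_1(s) = (s + 3)(s - 3)(s - 5) / [32] = (1/32)s^3 - (5/32)s^2 - (9/32)s + 45/32
L_2(s) = (s + 3)(s - 1)(s - 5) / [-24] = -(1/24)s^3 + (1/8)s^2 + (13/24)s - 5/8
L_3(s) = (s + 3)(s - 1)(s - 3) / [64] = (1/64)s^3 - (1/64)s^2 - (9/64)s + 9/64
g(s) = 36·L_0 + 4·L_1 + (-48)·L_2 + (-252)·L_3
  36·L_0(s) = -(3/16)s^3 + (27/16)s^2 - (69/16)s + 45/16
  4·L_1(s) = (1/8)s^3 - (5/8)s^2 - (9/8)s + 45/8
  (-48)·L_2(s) = 2s^3 - 6s^2 - 26s + 30
  (-252)·L_3(s) = -(63/16)s^3 + (63/16)s^2 + (567/16)s - 567/16
Adding term by term: -2s^3 - s^2 + 4s + 3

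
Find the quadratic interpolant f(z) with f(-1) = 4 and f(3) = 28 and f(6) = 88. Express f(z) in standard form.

f(z) = 2z^2 + 2z + 4

Build the Lagrange basis polynomials:
L_0(z) = (z - 3)(z - 6) / [28] = (1/28)z^2 - (9/28)z + 9/14
L_1(z) = (z + 1)(z - 6) / [-12] = -(1/12)z^2 + (5/12)z + 1/2
L_2(z) = (z + 1)(z - 3) / [21] = (1/21)z^2 - (2/21)z - 1/7
f(z) = 4·L_0 + 28·L_1 + 88·L_2
  4·L_0(z) = (1/7)z^2 - (9/7)z + 18/7
  28·L_1(z) = -(7/3)z^2 + (35/3)z + 14
  88·L_2(z) = (88/21)z^2 - (176/21)z - 88/7
Adding term by term: 2z^2 + 2z + 4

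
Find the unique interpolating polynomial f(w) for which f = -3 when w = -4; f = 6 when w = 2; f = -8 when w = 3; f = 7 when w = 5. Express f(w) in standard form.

Newton's divided differences:
f[-4,2] = (6 - (-3)) / (2 - (-4)) = 3/2
f[2,3] = (-8 - 6) / (3 - 2) = -14
f[3,5] = (7 - (-8)) / (5 - 3) = 15/2
f[-4,2,3] = (-14 - 3/2) / (3 - (-4)) = -31/14
f[2,3,5] = (15/2 - (-14)) / (5 - 2) = 43/6
f[-4,2,3,5] = (43/6 - (-31/14)) / (5 - (-4)) = 197/189
f(w) = -3 + (3/2)·(w + 4) + (-31/14)·(w + 4)(w - 2) + (197/189)·(w + 4)(w - 2)(w - 3)
Expanding: f(w) = (197/189)w^3 - (1231/378)w^2 - (6623/378)w + 2881/63

f(w) = (197/189)w^3 - (1231/378)w^2 - (6623/378)w + 2881/63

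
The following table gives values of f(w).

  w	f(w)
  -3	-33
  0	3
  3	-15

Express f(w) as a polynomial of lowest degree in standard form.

f(w) = -3w^2 + 3w + 3

L_0(w) = w(w - 3) / [18] = (1/18)w^2 - (1/6)w
L_1(w) = (w + 3)(w - 3) / [-9] = -(1/9)w^2 + 1
L_2(w) = (w + 3)w / [18] = (1/18)w^2 + (1/6)w
f(w) = (-33)·L_0 + 3·L_1 + (-15)·L_2
  (-33)·L_0(w) = -(11/6)w^2 + (11/2)w
  3·L_1(w) = -(1/3)w^2 + 3
  (-15)·L_2(w) = -(5/6)w^2 - (5/2)w
Adding term by term: -3w^2 + 3w + 3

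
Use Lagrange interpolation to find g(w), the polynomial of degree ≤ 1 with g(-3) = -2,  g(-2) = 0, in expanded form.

Build the Lagrange basis polynomials:
L_0(w) = (w + 2) / [-1] = -w - 2
L_1(w) = (w + 3) / [1] = w + 3
g(w) = (-2)·L_0 + 0·L_1
  (-2)·L_0(w) = 2w + 4
  0·L_1(w) = 0
Adding term by term: 2w + 4

g(w) = 2w + 4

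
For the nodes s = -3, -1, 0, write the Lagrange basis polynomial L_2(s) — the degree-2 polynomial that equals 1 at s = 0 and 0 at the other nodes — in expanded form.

L_2(s) = (1/3)s^2 + (4/3)s + 1

L_2(s) = (s + 3)(s + 1) / [(3)·(1)]
       = (s^2 + 4s + 3) / (3)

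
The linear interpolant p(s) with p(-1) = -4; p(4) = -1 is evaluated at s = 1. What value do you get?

Evaluate each Lagrange basis at s = 1:
L_0(1) = (-3)/[(-5)] = 3/5
L_1(1) = (2)/[(5)] = 2/5
Sum: (-4)·(3/5) + (-1)·(2/5) = -14/5

-14/5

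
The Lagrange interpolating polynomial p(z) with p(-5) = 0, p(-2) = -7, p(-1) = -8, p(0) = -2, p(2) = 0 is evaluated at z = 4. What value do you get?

Evaluate each Lagrange basis at z = 4:
L_0(4) = (6)·(5)·(4)·(2)/[(-3)·(-4)·(-5)·(-7)] = 4/7
L_1(4) = (9)·(5)·(4)·(2)/[(3)·(-1)·(-2)·(-4)] = -15
L_2(4) = (9)·(6)·(4)·(2)/[(4)·(1)·(-1)·(-3)] = 36
L_3(4) = (9)·(6)·(5)·(2)/[(5)·(2)·(1)·(-2)] = -27
L_4(4) = (9)·(6)·(5)·(4)/[(7)·(4)·(3)·(2)] = 45/7
Sum: 0 + (-7)·(-15) + (-8)·(36) + (-2)·(-27) + 0 = -129

-129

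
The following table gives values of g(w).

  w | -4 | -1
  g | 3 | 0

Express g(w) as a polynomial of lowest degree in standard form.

g(w) = -w - 1

L_0(w) = (w + 1) / [-3] = -(1/3)w - 1/3
L_1(w) = (w + 4) / [3] = (1/3)w + 4/3
g(w) = 3·L_0 + 0·L_1
  3·L_0(w) = -w - 1
  0·L_1(w) = 0
Adding term by term: -w - 1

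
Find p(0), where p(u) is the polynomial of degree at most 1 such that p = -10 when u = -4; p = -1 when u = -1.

Evaluate each Lagrange basis at u = 0:
L_0(0) = (1)/[(-3)] = -1/3
L_1(0) = (4)/[(3)] = 4/3
Sum: (-10)·(-1/3) + (-1)·(4/3) = 2

2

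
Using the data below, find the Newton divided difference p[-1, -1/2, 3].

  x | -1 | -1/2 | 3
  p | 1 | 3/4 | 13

p[-1,-1/2] = (3/4 - 1) / (-1/2 - (-1)) = -1/2
p[-1/2,3] = (13 - 3/4) / (3 - (-1/2)) = 7/2
p[-1,-1/2,3] = (7/2 - (-1/2)) / (3 - (-1)) = 1

1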